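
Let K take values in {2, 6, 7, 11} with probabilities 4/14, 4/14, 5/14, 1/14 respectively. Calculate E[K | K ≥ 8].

11

P(K ≥ 8) = 1/14.
Σ over the event: 11·1/14 = 11/14.
E[K | K ≥ 8] = (11/14) / (1/14) = 11.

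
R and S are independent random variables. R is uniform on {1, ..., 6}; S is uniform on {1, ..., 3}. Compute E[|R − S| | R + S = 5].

P(R + S = 5) = 1/6.
Summing |R−S|·P(x,y) over outcomes with R + S = 5 gives 5/18.
E[|R − S| | R + S = 5] = (5/18) / (1/6) = 5/3.

5/3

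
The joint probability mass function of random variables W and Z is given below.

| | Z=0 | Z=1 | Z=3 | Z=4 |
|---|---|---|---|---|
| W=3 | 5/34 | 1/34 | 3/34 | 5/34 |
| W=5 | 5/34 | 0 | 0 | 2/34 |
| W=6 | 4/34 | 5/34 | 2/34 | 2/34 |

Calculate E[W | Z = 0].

P(Z = 0) = 7/17.
Σ W·P over the event = 3·(5/34) + 5·(5/34) + 6·(4/34) = 32/17.
E[W | Z = 0] = (32/17) / (7/17) = 32/7.

32/7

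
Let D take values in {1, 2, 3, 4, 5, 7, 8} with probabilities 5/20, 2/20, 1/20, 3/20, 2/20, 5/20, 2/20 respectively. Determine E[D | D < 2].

1

P(D < 2) = 1/4.
Σ over the event: 1·1/4 = 1/4.
E[D | D < 2] = (1/4) / (1/4) = 1.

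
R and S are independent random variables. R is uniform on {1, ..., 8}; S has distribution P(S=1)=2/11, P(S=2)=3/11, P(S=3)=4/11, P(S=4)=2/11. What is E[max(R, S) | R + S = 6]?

42/11

P(R + S = 6) = 1/8.
Summing max(R,S)·P(x,y) over outcomes with R + S = 6 gives 21/44.
E[max(R, S) | R + S = 6] = (21/44) / (1/8) = 42/11.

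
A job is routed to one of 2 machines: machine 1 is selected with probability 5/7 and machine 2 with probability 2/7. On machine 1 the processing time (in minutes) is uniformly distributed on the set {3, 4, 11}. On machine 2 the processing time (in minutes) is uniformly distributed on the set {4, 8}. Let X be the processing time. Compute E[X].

E[X | machine 1] = (3+4+11)/3 = 6.
E[X | machine 2] = (4+8)/2 = 6.
E[X] = (5/7)·(6) + (2/7)·(6) = 6.

6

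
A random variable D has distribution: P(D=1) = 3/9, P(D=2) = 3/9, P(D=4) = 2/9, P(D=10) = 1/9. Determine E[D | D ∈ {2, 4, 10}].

4

P(D ∈ {2, 4, 10}) = 2/3.
Σ over the event: 2·1/3 + 4·2/9 + 10·1/9 = 8/3.
E[D | D ∈ {2, 4, 10}] = (8/3) / (2/3) = 4.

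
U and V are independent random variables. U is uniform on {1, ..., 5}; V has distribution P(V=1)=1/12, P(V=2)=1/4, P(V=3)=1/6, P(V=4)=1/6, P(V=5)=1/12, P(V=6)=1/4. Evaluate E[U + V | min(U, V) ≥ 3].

P(min(U, V) ≥ 3) = 2/5.
Summing (U+V)·P(x,y) over outcomes with min(U, V) ≥ 3 gives 69/20.
E[U + V | min(U, V) ≥ 3] = (69/20) / (2/5) = 69/8.

69/8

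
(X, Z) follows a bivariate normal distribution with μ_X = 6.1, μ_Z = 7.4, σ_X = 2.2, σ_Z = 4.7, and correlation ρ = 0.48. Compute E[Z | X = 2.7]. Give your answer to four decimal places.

3.9135

The regression of Z on X has slope ρ·σ_Z/σ_X and passes through (μ_X, μ_Z).
E[Z | X=2.7] = 7.4 + (0.48)·(4.7/2.2)·(2.7 − (6.1)) = 7.4 + (1.02545)·(-3.4) = 3.9135.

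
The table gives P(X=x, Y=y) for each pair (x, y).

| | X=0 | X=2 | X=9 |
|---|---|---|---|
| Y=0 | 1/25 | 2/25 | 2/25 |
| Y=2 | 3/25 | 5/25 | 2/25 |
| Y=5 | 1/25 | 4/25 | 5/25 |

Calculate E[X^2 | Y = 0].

34

P(Y = 0) = 1/5.
Σ X^2·P over the event = 0·(1/25) + 4·(2/25) + 81·(2/25) = 34/5.
E[X^2 | Y = 0] = (34/5) / (1/5) = 34.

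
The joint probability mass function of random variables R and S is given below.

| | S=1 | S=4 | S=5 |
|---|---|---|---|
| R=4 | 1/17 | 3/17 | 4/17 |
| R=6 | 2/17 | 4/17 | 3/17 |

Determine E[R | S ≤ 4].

P(S ≤ 4) = 10/17.
Summing R·P(R=x,S=y) over the conditioning event gives 52/17.
E[R | S ≤ 4] = (52/17) / (10/17) = 26/5.

26/5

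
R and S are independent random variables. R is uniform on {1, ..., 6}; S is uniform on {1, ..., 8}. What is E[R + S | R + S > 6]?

P(R + S > 6) = 11/16.
Summing (R+S)·P(x,y) over outcomes with R + S > 6 gives 157/24.
E[R + S | R + S > 6] = (157/24) / (11/16) = 314/33.

314/33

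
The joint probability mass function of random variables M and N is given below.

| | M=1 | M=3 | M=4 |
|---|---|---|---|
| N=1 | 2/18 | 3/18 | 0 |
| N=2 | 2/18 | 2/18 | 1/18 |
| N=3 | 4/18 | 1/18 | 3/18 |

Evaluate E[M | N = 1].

P(N = 1) = 5/18.
Σ M·P over the event = 1·(2/18) + 3·(3/18) = 11/18.
E[M | N = 1] = (11/18) / (5/18) = 11/5.

11/5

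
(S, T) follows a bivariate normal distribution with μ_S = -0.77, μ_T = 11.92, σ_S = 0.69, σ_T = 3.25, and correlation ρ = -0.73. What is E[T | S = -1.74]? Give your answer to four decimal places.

15.2553

E[T | S=x] = μ_T + ρ(σ_T/σ_S)(x − μ_S) for jointly normal variables.
E[T | S=-1.74] = 11.92 + (-0.73)·(3.25/0.69)·(-1.74 − (-0.77)) = 11.92 + (-3.43841)·(-0.97) = 15.2553.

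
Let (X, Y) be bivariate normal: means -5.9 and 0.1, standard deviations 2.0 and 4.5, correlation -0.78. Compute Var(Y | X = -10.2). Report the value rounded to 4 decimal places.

The conditional variance in a bivariate normal is σ_Y²(1 − ρ²), independent of x.
Var(Y | X=-10.2) = (4.5)²·(1 − (-0.78)²) = 20.25·0.3916 = 7.9299.

7.9299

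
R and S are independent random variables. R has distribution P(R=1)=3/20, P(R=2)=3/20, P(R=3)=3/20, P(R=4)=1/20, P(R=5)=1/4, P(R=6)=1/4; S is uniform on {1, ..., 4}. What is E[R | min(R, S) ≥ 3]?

34/7

P(min(R, S) ≥ 3) = 7/20.
Summing R·P(x,y) over outcomes with min(R, S) ≥ 3 gives 17/10.
E[R | min(R, S) ≥ 3] = (17/10) / (7/20) = 34/7.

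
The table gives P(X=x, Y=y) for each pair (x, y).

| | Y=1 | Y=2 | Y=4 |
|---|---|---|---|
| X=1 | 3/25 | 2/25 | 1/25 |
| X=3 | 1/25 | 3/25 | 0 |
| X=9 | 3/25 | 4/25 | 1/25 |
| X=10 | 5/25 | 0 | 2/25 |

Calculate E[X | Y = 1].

P(Y = 1) = 12/25.
Σ X·P over the event = 1·(3/25) + 3·(1/25) + 9·(3/25) + 10·(5/25) = 83/25.
E[X | Y = 1] = (83/25) / (12/25) = 83/12.

83/12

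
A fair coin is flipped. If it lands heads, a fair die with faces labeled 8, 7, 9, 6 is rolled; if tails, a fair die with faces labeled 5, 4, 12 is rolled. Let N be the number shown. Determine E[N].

E[N | heads] = (8+7+9+6)/4 = 15/2.
E[N | tails] = (5+4+12)/3 = 7.
By the law of total expectation,
E[N] = (1/2)·(15/2) + (1/2)·(7) = 29/4.

29/4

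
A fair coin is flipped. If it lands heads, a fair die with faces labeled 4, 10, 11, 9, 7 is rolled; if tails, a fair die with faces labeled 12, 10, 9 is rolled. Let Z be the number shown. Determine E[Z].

E[Z | heads] = (4+10+11+9+7)/5 = 41/5.
E[Z | tails] = (12+10+9)/3 = 31/3.
E[Z] = (1/2)·(41/5) + (1/2)·(31/3) = 139/15.

139/15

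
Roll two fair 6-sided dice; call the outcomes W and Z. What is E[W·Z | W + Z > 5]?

P(W + Z > 5) = 13/18.
Summing WZ·P(x,y) over outcomes with W + Z > 5 gives 203/18.
E[W·Z | W + Z > 5] = (203/18) / (13/18) = 203/13.

203/13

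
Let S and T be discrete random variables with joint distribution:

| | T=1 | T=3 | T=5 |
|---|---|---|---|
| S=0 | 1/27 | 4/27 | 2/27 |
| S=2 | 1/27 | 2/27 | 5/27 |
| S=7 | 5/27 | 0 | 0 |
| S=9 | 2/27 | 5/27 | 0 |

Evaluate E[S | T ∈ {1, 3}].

26/5

P(T ∈ {1, 3}) = 20/27.
Σ S·P over the event = 0·(1/27) + 0·(4/27) + 2·(1/27) + 2·(2/27) + 7·(5/27) + 9·(2/27) + 9·(5/27) = 104/27.
E[S | T ∈ {1, 3}] = (104/27) / (20/27) = 26/5.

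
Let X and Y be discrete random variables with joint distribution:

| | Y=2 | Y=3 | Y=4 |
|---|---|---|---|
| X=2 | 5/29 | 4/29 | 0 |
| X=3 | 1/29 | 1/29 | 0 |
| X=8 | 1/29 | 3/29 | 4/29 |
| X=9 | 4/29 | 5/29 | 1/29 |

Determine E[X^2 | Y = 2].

P(Y = 2) = 11/29.
Σ X^2·P over the event = 4·(5/29) + 9·(1/29) + 64·(1/29) + 81·(4/29) = 417/29.
E[X^2 | Y = 2] = (417/29) / (11/29) = 417/11.

417/11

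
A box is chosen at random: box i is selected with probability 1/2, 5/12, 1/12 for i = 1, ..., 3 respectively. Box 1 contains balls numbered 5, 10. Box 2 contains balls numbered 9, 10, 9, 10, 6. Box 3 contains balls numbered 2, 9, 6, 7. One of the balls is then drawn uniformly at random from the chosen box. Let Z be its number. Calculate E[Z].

95/12

E[Z | box 1] = (5+10)/2 = 15/2.
E[Z | box 2] = (9+10+9+10+6)/5 = 44/5.
E[Z | box 3] = (2+9+6+7)/4 = 6.
By the law of total expectation,
E[Z] = (1/2)·(15/2) + (5/12)·(44/5) + (1/12)·(6) = 95/12.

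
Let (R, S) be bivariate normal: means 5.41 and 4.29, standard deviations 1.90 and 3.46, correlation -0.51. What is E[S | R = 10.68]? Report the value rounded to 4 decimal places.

-0.6044

The regression of S on R has slope ρ·σ_S/σ_R and passes through (μ_R, μ_S).
E[S | R=10.68] = 4.29 + (-0.51)·(3.46/1.90)·(10.68 − (5.41)) = 4.29 + (-0.928737)·(5.27) = -0.6044.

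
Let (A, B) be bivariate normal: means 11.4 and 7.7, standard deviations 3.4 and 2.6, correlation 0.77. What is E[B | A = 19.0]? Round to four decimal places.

E[B | A=x] = μ_B + ρ(σ_B/σ_A)(x − μ_A) for jointly normal variables.
E[B | A=19.0] = 7.7 + (0.77)·(2.6/3.4)·(19.0 − (11.4)) = 7.7 + (0.588824)·(7.6) = 12.1751.

12.1751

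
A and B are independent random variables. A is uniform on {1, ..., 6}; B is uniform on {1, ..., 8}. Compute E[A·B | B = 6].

Outcomes with B = 6: (1,6), (2,6), (3,6), (4,6), (5,6), (6,6), each with probability 1/48.
E[A·B | B = 6] = (6 + 12 + 18 + 24 + 30 + 36) / 6 = 21.

21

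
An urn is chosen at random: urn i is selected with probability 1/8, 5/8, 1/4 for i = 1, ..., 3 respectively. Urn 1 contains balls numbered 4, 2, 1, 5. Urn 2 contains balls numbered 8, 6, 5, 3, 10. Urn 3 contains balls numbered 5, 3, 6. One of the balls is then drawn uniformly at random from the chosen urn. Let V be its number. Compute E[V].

133/24

E[V | urn 1] = (4+2+1+5)/4 = 3.
E[V | urn 2] = (8+6+5+3+10)/5 = 32/5.
E[V | urn 3] = (5+3+6)/3 = 14/3.
By the law of total expectation,
E[V] = (1/8)·(3) + (5/8)·(32/5) + (1/4)·(14/3) = 133/24.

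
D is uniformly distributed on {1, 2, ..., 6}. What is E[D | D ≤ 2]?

3/2

Given D ≤ 2, D is equally likely to be any of {1, 2}.
E[D | D ≤ 2] = (1 + 2) / 2 = 3/2.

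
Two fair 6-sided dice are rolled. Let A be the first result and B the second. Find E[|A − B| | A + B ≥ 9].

Outcomes with A + B ≥ 9: (3,6), (4,5), (4,6), (5,4), (5,5), (5,6), (6,3), (6,4), (6,5), (6,6), each with probability 1/36.
E[|A − B| | A + B ≥ 9] = (3 + 1 + 2 + 1 + 0 + 1 + 3 + 2 + 1 + 0) / 10 = 7/5.

7/5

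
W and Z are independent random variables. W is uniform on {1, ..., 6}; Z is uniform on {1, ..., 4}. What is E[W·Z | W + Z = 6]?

15/2

Outcomes with W + Z = 6: (2,4), (3,3), (4,2), (5,1), each with probability 1/24.
E[W·Z | W + Z = 6] = (8 + 9 + 8 + 5) / 4 = 15/2.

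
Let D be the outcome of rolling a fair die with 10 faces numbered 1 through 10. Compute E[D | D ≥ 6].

8

Given D ≥ 6, D is equally likely to be any of {6, 7, 8, 9, 10}.
E[D | D ≥ 6] = (6 + 7 + 8 + 9 + 10) / 5 = 8.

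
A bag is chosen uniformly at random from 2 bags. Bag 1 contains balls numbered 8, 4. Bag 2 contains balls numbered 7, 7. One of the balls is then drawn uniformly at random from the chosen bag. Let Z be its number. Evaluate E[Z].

E[Z | bag 1] = (8+4)/2 = 6.
E[Z | bag 2] = (7+7)/2 = 7.
E[Z] = (1/2)·(6) + (1/2)·(7) = 13/2.

13/2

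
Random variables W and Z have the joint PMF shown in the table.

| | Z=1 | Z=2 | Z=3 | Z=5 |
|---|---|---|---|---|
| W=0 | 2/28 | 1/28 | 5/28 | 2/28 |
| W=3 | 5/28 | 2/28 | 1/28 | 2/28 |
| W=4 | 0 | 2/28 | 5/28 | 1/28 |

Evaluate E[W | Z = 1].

P(Z = 1) = 1/4.
Σ W·P over the event = 0·(2/28) + 3·(5/28) = 15/28.
E[W | Z = 1] = (15/28) / (1/4) = 15/7.

15/7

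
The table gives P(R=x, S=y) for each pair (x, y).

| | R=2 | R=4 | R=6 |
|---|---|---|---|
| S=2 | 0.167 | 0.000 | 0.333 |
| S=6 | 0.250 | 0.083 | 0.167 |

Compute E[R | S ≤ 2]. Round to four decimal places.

4.6640

P(S ≤ 2) = 0.500.
Σ R·P over the event = 2·(0.167) + 6·(0.333) = 2.332.
E[R | S ≤ 2] = (2.332) / (0.500) = 4.6640.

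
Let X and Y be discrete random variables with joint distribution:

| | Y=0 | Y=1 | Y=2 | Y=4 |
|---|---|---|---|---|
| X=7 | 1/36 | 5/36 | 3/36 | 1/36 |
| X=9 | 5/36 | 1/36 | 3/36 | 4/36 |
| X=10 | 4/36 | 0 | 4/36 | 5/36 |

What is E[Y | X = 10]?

28/13

P(X = 10) = 13/36.
Summing Y·P(X=x,Y=y) over the conditioning event gives 7/9.
E[Y | X = 10] = (7/9) / (13/36) = 28/13.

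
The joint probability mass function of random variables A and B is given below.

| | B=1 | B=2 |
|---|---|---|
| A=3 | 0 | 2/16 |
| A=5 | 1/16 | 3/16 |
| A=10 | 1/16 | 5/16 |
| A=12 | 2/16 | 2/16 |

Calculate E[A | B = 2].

95/12

P(B = 2) = 3/4.
Σ A·P over the event = 3·(2/16) + 5·(3/16) + 10·(5/16) + 12·(2/16) = 95/16.
E[A | B = 2] = (95/16) / (3/4) = 95/12.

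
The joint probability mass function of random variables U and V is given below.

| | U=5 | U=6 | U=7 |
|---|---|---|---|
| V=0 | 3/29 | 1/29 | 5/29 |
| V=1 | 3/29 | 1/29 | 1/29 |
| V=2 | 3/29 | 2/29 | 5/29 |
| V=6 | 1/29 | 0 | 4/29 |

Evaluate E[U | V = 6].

33/5

P(V = 6) = 5/29.
Σ U·P over the event = 5·(1/29) + 7·(4/29) = 33/29.
E[U | V = 6] = (33/29) / (5/29) = 33/5.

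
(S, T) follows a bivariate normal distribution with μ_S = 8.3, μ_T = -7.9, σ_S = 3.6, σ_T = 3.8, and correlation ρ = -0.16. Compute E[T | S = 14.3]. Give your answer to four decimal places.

E[T | S=x] = μ_T + ρ(σ_T/σ_S)(x − μ_S) for jointly normal variables.
E[T | S=14.3] = -7.9 + (-0.16)·(3.8/3.6)·(14.3 − (8.3)) = -7.9 + (-0.16889)·(6) = -8.9133.

-8.9133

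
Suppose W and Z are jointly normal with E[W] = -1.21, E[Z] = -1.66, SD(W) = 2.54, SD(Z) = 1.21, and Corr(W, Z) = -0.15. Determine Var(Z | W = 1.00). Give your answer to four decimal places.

For a bivariate normal, Var(Z | W=x) = σ_Z²(1 − ρ²).
Var(Z | W=1.00) = (1.21)²·(1 − (-0.15)²) = 1.4641·0.9775 = 1.4312.

1.4312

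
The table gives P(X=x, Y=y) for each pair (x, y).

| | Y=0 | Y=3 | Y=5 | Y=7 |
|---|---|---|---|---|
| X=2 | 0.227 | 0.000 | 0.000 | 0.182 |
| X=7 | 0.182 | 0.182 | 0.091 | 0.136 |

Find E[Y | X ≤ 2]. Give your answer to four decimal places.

P(X ≤ 2) = 0.409.
Summing Y·P(X=x,Y=y) over the conditioning event gives 1.274.
E[Y | X ≤ 2] = (1.274) / (0.409) = 3.1149.

3.1149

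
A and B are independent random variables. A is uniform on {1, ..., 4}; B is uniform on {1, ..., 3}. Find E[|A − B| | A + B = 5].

5/3

Outcomes with A + B = 5: (2,3), (3,2), (4,1), each with probability 1/12.
E[|A − B| | A + B = 5] = (1 + 1 + 3) / 3 = 5/3.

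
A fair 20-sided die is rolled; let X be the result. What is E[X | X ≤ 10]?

Given X ≤ 10, X is equally likely to be any of {1, 2, 3, 4, 5, 6, 7, 8, 9, 10}.
E[X | X ≤ 10] = (1 + 2 + 3 + 4 + 5 + 6 + 7 + 8 + 9 + 10) / 10 = 11/2.

11/2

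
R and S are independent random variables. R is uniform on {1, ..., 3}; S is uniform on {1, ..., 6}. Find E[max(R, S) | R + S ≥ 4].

P(R + S ≥ 4) = 5/6.
Summing max(R,S)·P(x,y) over outcomes with R + S ≥ 4 gives 31/9.
E[max(R, S) | R + S ≥ 4] = (31/9) / (5/6) = 62/15.

62/15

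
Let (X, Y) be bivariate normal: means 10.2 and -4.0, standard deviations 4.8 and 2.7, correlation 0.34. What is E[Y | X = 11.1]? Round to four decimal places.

-3.8279

E[Y | X=x] = μ_Y + ρ(σ_Y/σ_X)(x − μ_X) for jointly normal variables.
E[Y | X=11.1] = -4.0 + (0.34)·(2.7/4.8)·(11.1 − (10.2)) = -4.0 + (0.19125)·(0.9) = -3.8279.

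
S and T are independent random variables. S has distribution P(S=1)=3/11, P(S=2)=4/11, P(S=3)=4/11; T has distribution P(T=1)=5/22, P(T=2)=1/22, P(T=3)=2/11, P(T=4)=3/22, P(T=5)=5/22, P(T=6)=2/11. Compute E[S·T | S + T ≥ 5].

P(S + T ≥ 5) = 84/121.
Summing ST·P(x,y) over outcomes with S + T ≥ 5 gives 1667/242.
E[S·T | S + T ≥ 5] = (1667/242) / (84/121) = 1667/168.

1667/168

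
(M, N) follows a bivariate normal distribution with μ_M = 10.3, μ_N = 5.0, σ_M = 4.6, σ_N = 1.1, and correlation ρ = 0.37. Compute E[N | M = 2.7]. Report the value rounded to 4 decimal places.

E[N | M=x] = μ_N + ρ(σ_N/σ_M)(x − μ_M) for jointly normal variables.
E[N | M=2.7] = 5.0 + (0.37)·(1.1/4.6)·(2.7 − (10.3)) = 5.0 + (0.088478)·(-7.6) = 4.3276.

4.3276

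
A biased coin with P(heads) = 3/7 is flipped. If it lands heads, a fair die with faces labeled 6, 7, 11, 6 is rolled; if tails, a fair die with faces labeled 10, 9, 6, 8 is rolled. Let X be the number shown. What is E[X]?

111/14

E[X | heads] = (6+7+11+6)/4 = 15/2.
E[X | tails] = (10+9+6+8)/4 = 33/4.
By the law of total expectation,
E[X] = (3/7)·(15/2) + (4/7)·(33/4) = 111/14.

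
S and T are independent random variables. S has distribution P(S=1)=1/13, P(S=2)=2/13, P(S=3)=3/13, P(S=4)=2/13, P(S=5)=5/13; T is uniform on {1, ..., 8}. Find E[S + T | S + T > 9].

P(S + T > 9) = 17/52.
Summing (S+T)·P(x,y) over outcomes with S + T > 9 gives 379/104.
E[S + T | S + T > 9] = (379/104) / (17/52) = 379/34.

379/34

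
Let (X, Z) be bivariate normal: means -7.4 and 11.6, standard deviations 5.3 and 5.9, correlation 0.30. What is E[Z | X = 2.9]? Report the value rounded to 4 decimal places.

The regression of Z on X has slope ρ·σ_Z/σ_X and passes through (μ_X, μ_Z).
E[Z | X=2.9] = 11.6 + (0.30)·(5.9/5.3)·(2.9 − (-7.4)) = 11.6 + (0.33396)·(10.3) = 15.0398.

15.0398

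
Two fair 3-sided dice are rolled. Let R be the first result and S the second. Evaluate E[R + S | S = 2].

Outcomes with S = 2: (1,2), (2,2), (3,2), each with probability 1/9.
E[R + S | S = 2] = (3 + 4 + 5) / 3 = 4.

4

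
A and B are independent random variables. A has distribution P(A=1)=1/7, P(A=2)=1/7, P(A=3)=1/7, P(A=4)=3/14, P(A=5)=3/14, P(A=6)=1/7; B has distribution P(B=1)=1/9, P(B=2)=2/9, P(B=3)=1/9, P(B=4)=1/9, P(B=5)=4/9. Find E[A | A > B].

253/53

P(A > B) = 53/126.
Summing A·P(x,y) over outcomes with A > B gives 253/126.
E[A | A > B] = (253/126) / (53/126) = 253/53.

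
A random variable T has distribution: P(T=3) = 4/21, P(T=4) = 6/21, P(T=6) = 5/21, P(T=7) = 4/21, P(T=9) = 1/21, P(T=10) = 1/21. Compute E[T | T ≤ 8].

P(T ≤ 8) = 19/21.
Σ over the event: 3·4/21 + 4·2/7 + 6·5/21 + 7·4/21 = 94/21.
E[T | T ≤ 8] = (94/21) / (19/21) = 94/19.

94/19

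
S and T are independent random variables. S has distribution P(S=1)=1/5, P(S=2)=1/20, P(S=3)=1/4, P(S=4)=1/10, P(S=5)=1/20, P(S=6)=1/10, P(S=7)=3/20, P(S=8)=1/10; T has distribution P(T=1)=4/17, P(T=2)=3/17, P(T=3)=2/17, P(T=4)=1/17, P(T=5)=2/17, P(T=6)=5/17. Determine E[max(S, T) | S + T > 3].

P(S + T > 3) = 77/85.
Summing max(S,T)·P(x,y) over outcomes with S + T > 3 gives 847/170.
E[max(S, T) | S + T > 3] = (847/170) / (77/85) = 11/2.

11/2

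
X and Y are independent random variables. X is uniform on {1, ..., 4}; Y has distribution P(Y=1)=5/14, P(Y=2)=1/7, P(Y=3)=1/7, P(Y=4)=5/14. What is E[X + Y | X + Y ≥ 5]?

P(X + Y ≥ 5) = 5/8.
Summing (X+Y)·P(x,y) over outcomes with X + Y ≥ 5 gives 213/56.
E[X + Y | X + Y ≥ 5] = (213/56) / (5/8) = 213/35.

213/35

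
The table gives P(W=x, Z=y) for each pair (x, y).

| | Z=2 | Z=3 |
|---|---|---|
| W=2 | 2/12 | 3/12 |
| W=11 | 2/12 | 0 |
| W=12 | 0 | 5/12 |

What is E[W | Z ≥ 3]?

33/4

P(Z ≥ 3) = 2/3.
Summing W·P(W=x,Z=y) over the conditioning event gives 11/2.
E[W | Z ≥ 3] = (11/2) / (2/3) = 33/4.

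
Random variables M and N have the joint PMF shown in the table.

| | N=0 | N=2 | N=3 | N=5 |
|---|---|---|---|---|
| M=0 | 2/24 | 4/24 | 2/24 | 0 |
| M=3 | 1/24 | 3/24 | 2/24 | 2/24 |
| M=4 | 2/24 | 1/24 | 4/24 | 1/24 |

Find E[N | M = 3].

P(M = 3) = 1/3.
Σ N·P over the event = 0·(1/24) + 2·(3/24) + 3·(2/24) + 5·(2/24) = 11/12.
E[N | M = 3] = (11/12) / (1/3) = 11/4.

11/4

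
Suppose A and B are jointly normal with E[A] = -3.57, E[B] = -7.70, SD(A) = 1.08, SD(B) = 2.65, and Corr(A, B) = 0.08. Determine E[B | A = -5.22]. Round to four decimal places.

-8.0239

The regression of B on A has slope ρ·σ_B/σ_A and passes through (μ_A, μ_B).
E[B | A=-5.22] = -7.70 + (0.08)·(2.65/1.08)·(-5.22 − (-3.57)) = -7.70 + (0.1963)·(-1.65) = -8.0239.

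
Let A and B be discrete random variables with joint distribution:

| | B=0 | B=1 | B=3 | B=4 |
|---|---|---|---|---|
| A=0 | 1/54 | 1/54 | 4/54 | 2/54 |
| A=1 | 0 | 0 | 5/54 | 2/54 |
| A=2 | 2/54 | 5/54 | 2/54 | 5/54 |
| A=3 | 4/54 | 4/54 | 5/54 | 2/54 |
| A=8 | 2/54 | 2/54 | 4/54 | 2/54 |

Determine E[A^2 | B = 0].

172/9

P(B = 0) = 1/6.
Σ A^2·P over the event = 0·(1/54) + 4·(2/54) + 9·(4/54) + 64·(2/54) = 86/27.
E[A^2 | B = 0] = (86/27) / (1/6) = 172/9.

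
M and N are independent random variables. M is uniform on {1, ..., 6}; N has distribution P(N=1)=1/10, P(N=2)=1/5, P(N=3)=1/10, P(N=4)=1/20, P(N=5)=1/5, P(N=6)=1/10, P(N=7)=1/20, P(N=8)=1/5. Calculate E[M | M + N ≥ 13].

P(M + N ≥ 13) = 3/40.
Summing M·P(x,y) over outcomes with M + N ≥ 13 gives 5/12.
E[M | M + N ≥ 13] = (5/12) / (3/40) = 50/9.

50/9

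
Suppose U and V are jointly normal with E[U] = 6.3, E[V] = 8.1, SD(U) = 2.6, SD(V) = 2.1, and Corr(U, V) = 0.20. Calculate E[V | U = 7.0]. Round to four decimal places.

8.2131

For a bivariate normal, E[V | U=x] = μ_V + ρ·(σ_V/σ_U)·(x − μ_U).
E[V | U=7.0] = 8.1 + (0.20)·(2.1/2.6)·(7.0 − (6.3)) = 8.1 + (0.16154)·(0.7) = 8.2131.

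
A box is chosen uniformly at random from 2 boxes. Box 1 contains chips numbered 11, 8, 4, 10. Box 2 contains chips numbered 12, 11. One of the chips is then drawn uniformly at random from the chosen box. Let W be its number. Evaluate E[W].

79/8

E[W | box 1] = (11+8+4+10)/4 = 33/4.
E[W | box 2] = (12+11)/2 = 23/2.
E[W] = (1/2)·(33/4) + (1/2)·(23/2) = 79/8.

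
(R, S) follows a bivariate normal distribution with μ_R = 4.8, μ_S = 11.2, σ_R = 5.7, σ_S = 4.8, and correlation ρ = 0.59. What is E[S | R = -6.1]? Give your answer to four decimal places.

The regression of S on R has slope ρ·σ_S/σ_R and passes through (μ_R, μ_S).
E[S | R=-6.1] = 11.2 + (0.59)·(4.8/5.7)·(-6.1 − (4.8)) = 11.2 + (0.49684)·(-10.9) = 5.7844.

5.7844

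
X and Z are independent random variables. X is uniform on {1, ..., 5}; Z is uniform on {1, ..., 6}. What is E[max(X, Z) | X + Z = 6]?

Outcomes with X + Z = 6: (1,5), (2,4), (3,3), (4,2), (5,1), each with probability 1/30.
E[max(X, Z) | X + Z = 6] = (5 + 4 + 3 + 4 + 5) / 5 = 21/5.

21/5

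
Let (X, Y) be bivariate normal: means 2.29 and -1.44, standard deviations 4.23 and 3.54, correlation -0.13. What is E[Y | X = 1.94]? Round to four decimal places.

-1.4019

For a bivariate normal, E[Y | X=x] = μ_Y + ρ·(σ_Y/σ_X)·(x − μ_X).
E[Y | X=1.94] = -1.44 + (-0.13)·(3.54/4.23)·(1.94 − (2.29)) = -1.44 + (-0.10879)·(-0.35) = -1.4019.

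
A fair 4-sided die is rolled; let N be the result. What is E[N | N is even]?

3

Given N is even, N is equally likely to be any of {2, 4}.
E[N | N is even] = (2 + 4) / 2 = 3.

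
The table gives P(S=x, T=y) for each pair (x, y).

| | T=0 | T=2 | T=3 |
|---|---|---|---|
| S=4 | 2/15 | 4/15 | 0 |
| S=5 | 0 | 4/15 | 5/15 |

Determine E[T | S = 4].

4/3

P(S = 4) = 2/5.
Σ T·P over the event = 0·(2/15) + 2·(4/15) = 8/15.
E[T | S = 4] = (8/15) / (2/5) = 4/3.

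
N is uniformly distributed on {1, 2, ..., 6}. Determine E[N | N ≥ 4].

5

Given N ≥ 4, N is equally likely to be any of {4, 5, 6}.
E[N | N ≥ 4] = (4 + 5 + 6) / 3 = 5.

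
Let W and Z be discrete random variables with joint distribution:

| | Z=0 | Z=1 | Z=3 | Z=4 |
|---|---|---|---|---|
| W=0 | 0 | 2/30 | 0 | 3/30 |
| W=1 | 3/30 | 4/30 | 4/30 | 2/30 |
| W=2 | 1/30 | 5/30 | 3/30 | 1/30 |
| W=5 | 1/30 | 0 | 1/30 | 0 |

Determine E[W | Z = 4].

2/3

P(Z = 4) = 1/5.
Σ W·P over the event = 0·(3/30) + 1·(2/30) + 2·(1/30) = 2/15.
E[W | Z = 4] = (2/15) / (1/5) = 2/3.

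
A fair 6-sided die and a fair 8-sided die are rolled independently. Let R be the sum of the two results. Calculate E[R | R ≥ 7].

314/33

P(R ≥ 7) = 11/16.
Σ over the event: 7·1/8 + 8·1/8 + 9·1/8 + 10·5/48 + 11·1/12 + 12·1/16 + 13·1/24 + 14·1/48 = 157/24.
E[R | R ≥ 7] = (157/24) / (11/16) = 314/33.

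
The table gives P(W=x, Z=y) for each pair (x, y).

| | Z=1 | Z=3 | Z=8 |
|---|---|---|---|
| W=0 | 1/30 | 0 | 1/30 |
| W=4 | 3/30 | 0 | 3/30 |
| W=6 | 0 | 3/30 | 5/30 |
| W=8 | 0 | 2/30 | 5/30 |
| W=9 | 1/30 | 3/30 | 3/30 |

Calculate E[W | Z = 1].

P(Z = 1) = 1/6.
Σ W·P over the event = 0·(1/30) + 4·(3/30) + 9·(1/30) = 7/10.
E[W | Z = 1] = (7/10) / (1/6) = 21/5.

21/5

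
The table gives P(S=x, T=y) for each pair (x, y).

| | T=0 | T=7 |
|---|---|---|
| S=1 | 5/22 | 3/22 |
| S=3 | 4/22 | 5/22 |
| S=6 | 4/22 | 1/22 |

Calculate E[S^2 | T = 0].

185/13

P(T = 0) = 13/22.
Summing S^2·P(S=x,T=y) over the conditioning event gives 185/22.
E[S^2 | T = 0] = (185/22) / (13/22) = 185/13.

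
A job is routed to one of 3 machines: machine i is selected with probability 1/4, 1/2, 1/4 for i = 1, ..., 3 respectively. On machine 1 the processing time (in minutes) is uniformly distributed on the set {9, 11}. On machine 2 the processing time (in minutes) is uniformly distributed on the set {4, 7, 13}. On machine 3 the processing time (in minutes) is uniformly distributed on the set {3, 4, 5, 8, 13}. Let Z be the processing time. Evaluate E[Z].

E[Z | machine 1] = (9+11)/2 = 10.
E[Z | machine 2] = (4+7+13)/3 = 8.
E[Z | machine 3] = (3+4+5+8+13)/5 = 33/5.
E[Z] = (1/4)·(10) + (1/2)·(8) + (1/4)·(33/5) = 163/20.

163/20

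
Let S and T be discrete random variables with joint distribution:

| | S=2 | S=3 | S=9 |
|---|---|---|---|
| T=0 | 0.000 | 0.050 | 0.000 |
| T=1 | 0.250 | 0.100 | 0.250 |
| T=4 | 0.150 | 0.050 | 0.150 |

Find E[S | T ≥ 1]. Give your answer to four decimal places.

5.1053

P(T ≥ 1) = 0.950.
Σ S·P over the event = 2·(0.250) + 2·(0.150) + 3·(0.100) + 3·(0.050) + 9·(0.250) + 9·(0.150) = 4.850.
E[S | T ≥ 1] = (4.850) / (0.950) = 5.1053.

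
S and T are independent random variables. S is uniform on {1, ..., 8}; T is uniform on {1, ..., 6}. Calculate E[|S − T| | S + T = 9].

Outcomes with S + T = 9: (3,6), (4,5), (5,4), (6,3), (7,2), (8,1), each with probability 1/48.
E[|S − T| | S + T = 9] = (3 + 1 + 1 + 3 + 5 + 7) / 6 = 10/3.

10/3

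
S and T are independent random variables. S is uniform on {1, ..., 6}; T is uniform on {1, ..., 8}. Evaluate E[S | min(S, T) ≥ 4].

P(min(S, T) ≥ 4) = 5/16.
Summing S·P(x,y) over outcomes with min(S, T) ≥ 4 gives 25/16.
E[S | min(S, T) ≥ 4] = (25/16) / (5/16) = 5.

5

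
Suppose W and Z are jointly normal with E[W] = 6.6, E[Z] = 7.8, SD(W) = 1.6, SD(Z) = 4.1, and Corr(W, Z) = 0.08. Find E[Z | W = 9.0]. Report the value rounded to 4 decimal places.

E[Z | W=x] = μ_Z + ρ(σ_Z/σ_W)(x − μ_W) for jointly normal variables.
E[Z | W=9.0] = 7.8 + (0.08)·(4.1/1.6)·(9.0 − (6.6)) = 7.8 + (0.205)·(2.4) = 8.2920.

8.2920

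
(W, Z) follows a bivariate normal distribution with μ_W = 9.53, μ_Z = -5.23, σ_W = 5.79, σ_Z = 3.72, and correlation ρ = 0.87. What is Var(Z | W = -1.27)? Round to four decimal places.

3.3641

For a bivariate normal, Var(Z | W=x) = σ_Z²(1 − ρ²).
Var(Z | W=-1.27) = (3.72)²·(1 − (0.87)²) = 13.8384·0.2431 = 3.3641.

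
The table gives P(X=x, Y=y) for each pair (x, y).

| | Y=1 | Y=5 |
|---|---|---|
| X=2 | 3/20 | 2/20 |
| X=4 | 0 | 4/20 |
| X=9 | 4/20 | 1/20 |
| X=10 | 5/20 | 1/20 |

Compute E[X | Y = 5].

P(Y = 5) = 2/5.
Summing X·P(X=x,Y=y) over the conditioning event gives 39/20.
E[X | Y = 5] = (39/20) / (2/5) = 39/8.

39/8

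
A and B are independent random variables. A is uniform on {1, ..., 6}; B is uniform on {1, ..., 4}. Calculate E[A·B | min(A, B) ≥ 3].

63/4

P(min(A, B) ≥ 3) = 1/3.
Summing AB·P(x,y) over outcomes with min(A, B) ≥ 3 gives 21/4.
E[A·B | min(A, B) ≥ 3] = (21/4) / (1/3) = 63/4.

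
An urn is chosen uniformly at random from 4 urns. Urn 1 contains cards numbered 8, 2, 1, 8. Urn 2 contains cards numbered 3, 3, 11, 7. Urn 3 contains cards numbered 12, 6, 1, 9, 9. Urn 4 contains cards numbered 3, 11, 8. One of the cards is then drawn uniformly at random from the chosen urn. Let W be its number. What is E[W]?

E[W | urn 1] = (8+2+1+8)/4 = 19/4.
E[W | urn 2] = (3+3+11+7)/4 = 6.
E[W | urn 3] = (12+6+1+9+9)/5 = 37/5.
E[W | urn 4] = (3+11+8)/3 = 22/3.
By the law of total expectation,
E[W] = (1/4)·(19/4) + (1/4)·(6) + (1/4)·(37/5) + (1/4)·(22/3) = 1529/240.

1529/240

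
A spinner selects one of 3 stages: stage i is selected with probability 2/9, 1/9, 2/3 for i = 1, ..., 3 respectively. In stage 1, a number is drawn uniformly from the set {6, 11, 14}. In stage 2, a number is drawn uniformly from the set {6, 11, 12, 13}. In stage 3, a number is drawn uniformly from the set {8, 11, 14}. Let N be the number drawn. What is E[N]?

E[N | stage 1] = (6+11+14)/3 = 31/3.
E[N | stage 2] = (6+11+12+13)/4 = 21/2.
E[N | stage 3] = (8+11+14)/3 = 11.
E[N] = (2/9)·(31/3) + (1/9)·(21/2) + (2/3)·(11) = 583/54.

583/54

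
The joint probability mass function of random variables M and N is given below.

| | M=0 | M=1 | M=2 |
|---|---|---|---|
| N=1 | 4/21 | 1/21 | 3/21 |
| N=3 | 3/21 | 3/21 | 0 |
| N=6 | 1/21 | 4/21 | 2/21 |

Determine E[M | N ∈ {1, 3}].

P(N ∈ {1, 3}) = 2/3.
Σ M·P over the event = 0·(4/21) + 0·(3/21) + 1·(1/21) + 1·(3/21) + 2·(3/21) = 10/21.
E[M | N ∈ {1, 3}] = (10/21) / (2/3) = 5/7.

5/7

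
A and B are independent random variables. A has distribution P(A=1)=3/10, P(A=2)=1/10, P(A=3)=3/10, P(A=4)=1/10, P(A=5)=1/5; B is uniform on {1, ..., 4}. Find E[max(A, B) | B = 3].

7/2

P(B = 3) = 1/4.
Summing max(A,B)·P(x,y) over outcomes with B = 3 gives 7/8.
E[max(A, B) | B = 3] = (7/8) / (1/4) = 7/2.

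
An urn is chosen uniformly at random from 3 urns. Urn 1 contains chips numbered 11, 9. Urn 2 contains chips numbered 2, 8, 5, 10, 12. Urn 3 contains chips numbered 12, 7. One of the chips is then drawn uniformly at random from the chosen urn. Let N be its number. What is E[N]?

269/30

E[N | urn 1] = (11+9)/2 = 10.
E[N | urn 2] = (2+8+5+10+12)/5 = 37/5.
E[N | urn 3] = (12+7)/2 = 19/2.
E[N] = (1/3)·(10) + (1/3)·(37/5) + (1/3)·(19/2) = 269/30.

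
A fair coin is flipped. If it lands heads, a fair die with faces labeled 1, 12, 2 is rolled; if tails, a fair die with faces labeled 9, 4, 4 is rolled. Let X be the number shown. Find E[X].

16/3

E[X | heads] = (1+12+2)/3 = 5.
E[X | tails] = (9+4+4)/3 = 17/3.
E[X] = (1/2)·(5) + (1/2)·(17/3) = 16/3.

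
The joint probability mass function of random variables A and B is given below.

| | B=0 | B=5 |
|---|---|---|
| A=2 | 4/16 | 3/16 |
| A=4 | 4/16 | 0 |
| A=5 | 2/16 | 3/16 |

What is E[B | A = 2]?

15/7

P(A = 2) = 7/16.
Σ B·P over the event = 0·(4/16) + 5·(3/16) = 15/16.
E[B | A = 2] = (15/16) / (7/16) = 15/7.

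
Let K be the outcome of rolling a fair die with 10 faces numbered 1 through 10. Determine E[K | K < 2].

1

Given K < 2, K is equally likely to be any of {1}.
E[K | K < 2] = (1) / 1 = 1.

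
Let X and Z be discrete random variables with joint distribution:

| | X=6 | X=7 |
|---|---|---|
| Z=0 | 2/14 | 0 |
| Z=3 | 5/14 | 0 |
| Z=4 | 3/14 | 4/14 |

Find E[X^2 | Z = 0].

36

P(Z = 0) = 1/7.
Σ X^2·P over the event = 36·(2/14) = 36/7.
E[X^2 | Z = 0] = (36/7) / (1/7) = 36.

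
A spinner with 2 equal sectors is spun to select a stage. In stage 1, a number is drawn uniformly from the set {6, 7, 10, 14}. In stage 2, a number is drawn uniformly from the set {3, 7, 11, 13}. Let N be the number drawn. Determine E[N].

E[N | stage 1] = (6+7+10+14)/4 = 37/4.
E[N | stage 2] = (3+7+11+13)/4 = 17/2.
E[N] = (1/2)·(37/4) + (1/2)·(17/2) = 71/8.

71/8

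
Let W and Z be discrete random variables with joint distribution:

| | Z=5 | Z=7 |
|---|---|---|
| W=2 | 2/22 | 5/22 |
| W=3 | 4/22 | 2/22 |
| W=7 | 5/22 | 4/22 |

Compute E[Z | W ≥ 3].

29/5

P(W ≥ 3) = 15/22.
Σ Z·P over the event = 5·(4/22) + 7·(2/22) + 5·(5/22) + 7·(4/22) = 87/22.
E[Z | W ≥ 3] = (87/22) / (15/22) = 29/5.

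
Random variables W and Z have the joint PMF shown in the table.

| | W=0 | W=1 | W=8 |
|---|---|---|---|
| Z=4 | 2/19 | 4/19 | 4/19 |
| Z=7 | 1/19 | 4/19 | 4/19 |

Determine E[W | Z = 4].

P(Z = 4) = 10/19.
Σ W·P over the event = 0·(2/19) + 1·(4/19) + 8·(4/19) = 36/19.
E[W | Z = 4] = (36/19) / (10/19) = 18/5.

18/5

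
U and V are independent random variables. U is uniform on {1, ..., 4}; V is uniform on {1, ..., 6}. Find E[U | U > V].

Outcomes with U > V: (2,1), (3,1), (3,2), (4,1), (4,2), (4,3), each with probability 1/24.
E[U | U > V] = (2 + 3 + 3 + 4 + 4 + 4) / 6 = 10/3.

10/3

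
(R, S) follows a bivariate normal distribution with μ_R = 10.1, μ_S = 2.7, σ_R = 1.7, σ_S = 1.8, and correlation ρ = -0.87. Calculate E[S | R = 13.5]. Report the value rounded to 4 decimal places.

The regression of S on R has slope ρ·σ_S/σ_R and passes through (μ_R, μ_S).
E[S | R=13.5] = 2.7 + (-0.87)·(1.8/1.7)·(13.5 − (10.1)) = 2.7 + (-0.92118)·(3.4) = -0.4320.

-0.4320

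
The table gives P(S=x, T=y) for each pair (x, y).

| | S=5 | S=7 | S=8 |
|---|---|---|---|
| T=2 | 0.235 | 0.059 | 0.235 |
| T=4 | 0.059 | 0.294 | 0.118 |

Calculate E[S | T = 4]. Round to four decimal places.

7.0000

P(T = 4) = 0.471.
Σ S·P over the event = 5·(0.059) + 7·(0.294) + 8·(0.118) = 3.297.
E[S | T = 4] = (3.297) / (0.471) = 7.0000.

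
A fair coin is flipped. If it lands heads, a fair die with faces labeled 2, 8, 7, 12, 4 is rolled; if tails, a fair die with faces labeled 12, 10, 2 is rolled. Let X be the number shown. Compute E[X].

E[X | heads] = (2+8+7+12+4)/5 = 33/5.
E[X | tails] = (12+10+2)/3 = 8.
By the law of total expectation,
E[X] = (1/2)·(33/5) + (1/2)·(8) = 73/10.

73/10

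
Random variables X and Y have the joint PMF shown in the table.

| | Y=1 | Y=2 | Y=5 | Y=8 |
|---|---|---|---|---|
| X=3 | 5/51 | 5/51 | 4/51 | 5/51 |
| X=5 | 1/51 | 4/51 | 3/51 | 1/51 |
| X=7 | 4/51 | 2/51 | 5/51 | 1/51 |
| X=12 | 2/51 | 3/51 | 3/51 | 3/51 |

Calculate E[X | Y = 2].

P(Y = 2) = 14/51.
Σ X·P over the event = 3·(5/51) + 5·(4/51) + 7·(2/51) + 12·(3/51) = 5/3.
E[X | Y = 2] = (5/3) / (14/51) = 85/14.

85/14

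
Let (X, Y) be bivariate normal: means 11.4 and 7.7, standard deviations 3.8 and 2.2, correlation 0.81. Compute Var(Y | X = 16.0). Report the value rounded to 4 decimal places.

The conditional variance in a bivariate normal is σ_Y²(1 − ρ²), independent of x.
Var(Y | X=16.0) = (2.2)²·(1 − (0.81)²) = 4.84·0.3439 = 1.6645.

1.6645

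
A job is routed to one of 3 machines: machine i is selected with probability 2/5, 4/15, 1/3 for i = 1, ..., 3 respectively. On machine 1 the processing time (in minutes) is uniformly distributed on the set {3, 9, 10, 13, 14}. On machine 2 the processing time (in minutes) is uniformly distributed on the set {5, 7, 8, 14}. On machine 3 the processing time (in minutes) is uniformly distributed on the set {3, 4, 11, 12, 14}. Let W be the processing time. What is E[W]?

E[W | machine 1] = (3+9+10+13+14)/5 = 49/5.
E[W | machine 2] = (5+7+8+14)/4 = 17/2.
E[W | machine 3] = (3+4+11+12+14)/5 = 44/5.
By the law of total expectation,
E[W] = (2/5)·(49/5) + (4/15)·(17/2) + (1/3)·(44/5) = 228/25.

228/25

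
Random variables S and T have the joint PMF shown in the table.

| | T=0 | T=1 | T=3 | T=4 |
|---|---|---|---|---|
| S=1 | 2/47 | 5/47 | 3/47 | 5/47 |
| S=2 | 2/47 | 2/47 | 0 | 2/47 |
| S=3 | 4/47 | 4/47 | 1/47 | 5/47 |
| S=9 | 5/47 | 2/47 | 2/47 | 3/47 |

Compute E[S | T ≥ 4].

P(T ≥ 4) = 15/47.
Σ S·P over the event = 1·(5/47) + 2·(2/47) + 3·(5/47) + 9·(3/47) = 51/47.
E[S | T ≥ 4] = (51/47) / (15/47) = 17/5.

17/5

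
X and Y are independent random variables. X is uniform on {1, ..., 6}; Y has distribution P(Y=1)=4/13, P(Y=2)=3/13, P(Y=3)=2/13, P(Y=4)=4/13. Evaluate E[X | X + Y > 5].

P(X + Y > 5) = 15/26.
Summing X·P(x,y) over outcomes with X + Y > 5 gives 205/78.
E[X | X + Y > 5] = (205/78) / (15/26) = 41/9.

41/9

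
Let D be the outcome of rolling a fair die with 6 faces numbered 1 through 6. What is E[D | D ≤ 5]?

Given D ≤ 5, D is equally likely to be any of {1, 2, 3, 4, 5}.
E[D | D ≤ 5] = (1 + 2 + 3 + 4 + 5) / 5 = 3.

3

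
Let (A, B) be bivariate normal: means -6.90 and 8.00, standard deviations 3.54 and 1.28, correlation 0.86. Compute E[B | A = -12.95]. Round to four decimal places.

E[B | A=x] = μ_B + ρ(σ_B/σ_A)(x − μ_A) for jointly normal variables.
E[B | A=-12.95] = 8.00 + (0.86)·(1.28/3.54)·(-12.95 − (-6.90)) = 8.00 + (0.31096)·(-6.05) = 6.1187.

6.1187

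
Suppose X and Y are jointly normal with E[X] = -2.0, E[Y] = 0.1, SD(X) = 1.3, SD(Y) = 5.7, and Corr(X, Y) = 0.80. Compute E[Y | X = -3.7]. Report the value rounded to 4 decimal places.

-5.8631

E[Y | X=x] = μ_Y + ρ(σ_Y/σ_X)(x − μ_X) for jointly normal variables.
E[Y | X=-3.7] = 0.1 + (0.80)·(5.7/1.3)·(-3.7 − (-2.0)) = 0.1 + (3.5077)·(-1.7) = -5.8631.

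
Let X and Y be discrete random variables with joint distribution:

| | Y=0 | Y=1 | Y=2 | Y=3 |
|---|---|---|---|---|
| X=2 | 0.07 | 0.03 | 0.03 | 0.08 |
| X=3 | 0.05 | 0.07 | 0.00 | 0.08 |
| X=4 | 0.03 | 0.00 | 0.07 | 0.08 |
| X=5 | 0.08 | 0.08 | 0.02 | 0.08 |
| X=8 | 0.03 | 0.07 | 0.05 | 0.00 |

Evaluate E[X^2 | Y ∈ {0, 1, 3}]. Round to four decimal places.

20.0964

P(Y ∈ {0, 1, 3}) = 0.83.
Summing X^2·P(X=x,Y=y) over the conditioning event gives 16.68.
E[X^2 | Y ∈ {0, 1, 3}] = (16.68) / (0.83) = 20.0964.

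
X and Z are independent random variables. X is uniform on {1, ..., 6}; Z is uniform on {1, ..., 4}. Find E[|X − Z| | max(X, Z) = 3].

6/5

P(max(X, Z) = 3) = 5/24.
Summing |X−Z|·P(x,y) over outcomes with max(X, Z) = 3 gives 1/4.
E[|X − Z| | max(X, Z) = 3] = (1/4) / (5/24) = 6/5.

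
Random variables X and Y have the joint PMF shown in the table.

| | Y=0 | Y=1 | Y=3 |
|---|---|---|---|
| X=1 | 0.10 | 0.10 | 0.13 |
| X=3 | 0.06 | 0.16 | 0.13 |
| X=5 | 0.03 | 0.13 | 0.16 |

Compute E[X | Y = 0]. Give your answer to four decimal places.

P(Y = 0) = 0.19.
Σ X·P over the event = 1·(0.10) + 3·(0.06) + 5·(0.03) = 0.43.
E[X | Y = 0] = (0.43) / (0.19) = 2.2632.

2.2632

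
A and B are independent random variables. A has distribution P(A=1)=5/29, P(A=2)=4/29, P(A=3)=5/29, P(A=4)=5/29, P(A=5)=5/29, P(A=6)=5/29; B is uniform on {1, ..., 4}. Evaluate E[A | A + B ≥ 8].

P(A + B ≥ 8) = 15/58.
Summing A·P(x,y) over outcomes with A + B ≥ 8 gives 40/29.
E[A | A + B ≥ 8] = (40/29) / (15/58) = 16/3.

16/3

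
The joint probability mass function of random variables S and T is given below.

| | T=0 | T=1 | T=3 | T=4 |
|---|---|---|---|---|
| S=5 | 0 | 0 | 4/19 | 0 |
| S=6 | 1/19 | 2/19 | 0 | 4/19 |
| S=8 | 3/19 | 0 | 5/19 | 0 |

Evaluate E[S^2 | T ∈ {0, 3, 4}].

792/17

P(T ∈ {0, 3, 4}) = 17/19.
Summing S^2·P(S=x,T=y) over the conditioning event gives 792/19.
E[S^2 | T ∈ {0, 3, 4}] = (792/19) / (17/19) = 792/17.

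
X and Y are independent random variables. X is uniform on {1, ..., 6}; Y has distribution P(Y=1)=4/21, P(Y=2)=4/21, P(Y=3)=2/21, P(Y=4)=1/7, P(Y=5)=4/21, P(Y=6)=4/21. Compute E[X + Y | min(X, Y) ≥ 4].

P(min(X, Y) ≥ 4) = 11/42.
Summing (X+Y)·P(x,y) over outcomes with min(X, Y) ≥ 4 gives 37/14.
E[X + Y | min(X, Y) ≥ 4] = (37/14) / (11/42) = 111/11.

111/11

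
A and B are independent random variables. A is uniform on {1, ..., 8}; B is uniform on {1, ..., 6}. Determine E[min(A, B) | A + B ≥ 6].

60/19

P(A + B ≥ 6) = 19/24.
Summing min(A,B)·P(x,y) over outcomes with A + B ≥ 6 gives 5/2.
E[min(A, B) | A + B ≥ 6] = (5/2) / (19/24) = 60/19.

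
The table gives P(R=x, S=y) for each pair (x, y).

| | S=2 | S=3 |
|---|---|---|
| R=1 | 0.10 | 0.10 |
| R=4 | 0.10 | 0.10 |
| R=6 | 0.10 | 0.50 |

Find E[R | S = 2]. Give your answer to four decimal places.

3.6667

P(S = 2) = 0.30.
Σ R·P over the event = 1·(0.10) + 4·(0.10) + 6·(0.10) = 1.10.
E[R | S = 2] = (1.10) / (0.30) = 3.6667.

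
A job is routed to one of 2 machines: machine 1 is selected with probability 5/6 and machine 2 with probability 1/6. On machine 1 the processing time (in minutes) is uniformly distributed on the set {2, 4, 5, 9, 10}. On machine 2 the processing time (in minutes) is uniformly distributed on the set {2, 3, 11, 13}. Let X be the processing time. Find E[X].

E[X | machine 1] = (2+4+5+9+10)/5 = 6.
E[X | machine 2] = (2+3+11+13)/4 = 29/4.
E[X] = (5/6)·(6) + (1/6)·(29/4) = 149/24.

149/24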